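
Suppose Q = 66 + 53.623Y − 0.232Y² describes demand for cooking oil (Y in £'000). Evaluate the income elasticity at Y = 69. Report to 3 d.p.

0.560

At Y = 69: Q = 2661.4350.
dQ/dY = 53.623 − 0.464Y = 21.60700.
η = (dQ/dY)·(Y/Q) = 21.60700 × (69/2661.4350) = 0.560.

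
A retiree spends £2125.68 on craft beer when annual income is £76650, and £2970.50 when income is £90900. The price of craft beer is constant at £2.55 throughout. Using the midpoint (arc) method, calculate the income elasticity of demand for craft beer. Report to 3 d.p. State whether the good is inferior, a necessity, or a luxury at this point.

1.949 (luxury)

With a constant price, Q₁ = 2125.68/2.55 = 833.600 and Q₂ = 2970.50/2.55 = 1164.902 (equivalently, work directly with expenditure since P cancels).
Midpoint %ΔQ = (2970.50 − 2125.68)/2548.09 = 0.33155; midpoint %ΔI = (90900 − 76650)/83775 = 0.17010.
η = 0.33155 / 0.17010 = 1.949.
η > 1 ⇒ luxury.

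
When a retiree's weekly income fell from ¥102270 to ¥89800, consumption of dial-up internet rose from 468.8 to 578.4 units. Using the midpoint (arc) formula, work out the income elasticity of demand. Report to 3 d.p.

-1.612

ΔQ = 578.4 − 468.8 = 109.6; midpoint Q̄ = (468.8 + 578.4)/2 = 523.6.
ΔI = 89800 − 102270 = -12470; midpoint Ī = (102270 + 89800)/2 = 96035.
η = (ΔQ/Q̄) ÷ (ΔI/Ī) = (109.6/523.6) ÷ (-12470/96035) = -1.612.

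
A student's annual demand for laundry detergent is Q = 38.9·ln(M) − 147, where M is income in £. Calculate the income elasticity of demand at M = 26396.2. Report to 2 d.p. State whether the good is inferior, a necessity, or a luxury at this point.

0.16 (necessity)

At M = 26396.2: Q = 249.040.
dQ/dM = 38.9/M = 0.0014737 at this income.
η = (dQ/dM)·(M/Q) = 0.0014737 × (26396.2/249.040) = 0.16.
Since 0 < η < 1, the good is a necessity.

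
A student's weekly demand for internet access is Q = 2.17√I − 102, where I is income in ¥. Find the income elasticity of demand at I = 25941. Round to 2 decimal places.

At I = 25941: Q = 247.505.
dQ/dI = 2.17/(2√I) = 0.00673653 at this income.
η = (dQ/dI)·(I/Q) = 0.00673653 × (25941/247.505) = 0.71.

0.71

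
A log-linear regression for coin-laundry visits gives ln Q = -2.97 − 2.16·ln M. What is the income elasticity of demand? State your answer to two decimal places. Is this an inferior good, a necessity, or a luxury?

In a log-linear demand, the coefficient on ln M is the income elasticity.
So η = -2.16.
η < 0 ⇒ inferior good.

-2.16 (inferior good)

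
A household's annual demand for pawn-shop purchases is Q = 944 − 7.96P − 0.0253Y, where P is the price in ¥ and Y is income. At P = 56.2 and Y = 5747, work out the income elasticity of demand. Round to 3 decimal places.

At P = 56.2, Y = 5747: Q = 351.249.
Holding P constant, ∂Q/∂Y = −0.0253.
η_Y = (∂Q/∂Y)·(Y/Q) = -0.0253 × (5747/351.249) = -0.414.

-0.414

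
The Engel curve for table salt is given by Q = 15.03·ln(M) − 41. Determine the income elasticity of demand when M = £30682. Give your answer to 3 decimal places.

0.132

At M = 30682: Q = 114.281.
dQ/dM = 15.03/M = 0.000489864 at this income.
η = (dQ/dM)·(M/Q) = 0.000489864 × (30682/114.281) = 0.132.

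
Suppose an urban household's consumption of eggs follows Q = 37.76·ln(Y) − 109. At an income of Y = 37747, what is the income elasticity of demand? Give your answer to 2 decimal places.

At Y = 37747: Q = 288.940.
dQ/dY = 37.76/Y = 0.00100034 at this income.
η = (dQ/dY)·(Y/Q) = 0.00100034 × (37747/288.940) = 0.13.

0.13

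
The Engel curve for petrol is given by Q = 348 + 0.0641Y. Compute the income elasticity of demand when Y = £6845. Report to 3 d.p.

At Y = 6845: Q = 786.765.
dQ/dY = 0.0641.
η = (dQ/dY)·(Y/Q) = 0.0641 × (6845/786.765) = 0.558.

0.558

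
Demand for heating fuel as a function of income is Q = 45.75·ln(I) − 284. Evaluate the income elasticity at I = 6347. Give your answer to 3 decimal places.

At I = 6347: Q = 116.575.
dQ/dI = 45.75/I = 0.00720813 at this income.
η = (dQ/dI)·(I/Q) = 0.00720813 × (6347/116.575) = 0.392.

0.392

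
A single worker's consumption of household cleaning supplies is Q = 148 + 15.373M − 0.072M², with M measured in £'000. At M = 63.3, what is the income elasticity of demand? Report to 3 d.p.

At M = 63.3: Q = 832.6148.
dQ/dM = 15.373 − 0.144M = 6.25780.
η = (dQ/dM)·(M/Q) = 6.25780 × (63.3/832.6148) = 0.476.

0.476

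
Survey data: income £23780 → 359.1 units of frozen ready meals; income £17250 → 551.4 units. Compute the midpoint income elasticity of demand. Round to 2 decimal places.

-1.33

ΔQ = 551.4 − 359.1 = 192.3; midpoint Q̄ = (359.1 + 551.4)/2 = 455.25.
ΔI = 17250 − 23780 = -6530; midpoint Ī = (23780 + 17250)/2 = 20515.
η = (ΔQ/Q̄) ÷ (ΔI/Ī) = (192.3/455.25) ÷ (-6530/20515) = -1.33.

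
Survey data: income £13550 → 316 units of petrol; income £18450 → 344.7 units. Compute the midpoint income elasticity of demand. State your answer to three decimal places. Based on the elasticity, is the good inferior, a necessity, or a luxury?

0.284 (necessity)

ΔQ = 344.7 − 316 = 28.7; midpoint Q̄ = (316 + 344.7)/2 = 330.35.
ΔI = 18450 − 13550 = 4900; midpoint Ī = (13550 + 18450)/2 = 16000.
η = (ΔQ/Q̄) ÷ (ΔI/Ī) = (28.7/330.35) ÷ (4900/16000) = 0.284.
0 < η < 1 ⇒ necessity.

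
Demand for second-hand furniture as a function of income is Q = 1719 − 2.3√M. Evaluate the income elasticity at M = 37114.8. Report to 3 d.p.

At M = 37114.8: Q = 1275.900.
dQ/dM = -2.3/(2√M) = -0.00596931 at this income.
η = (dQ/dM)·(M/Q) = -0.00596931 × (37114.8/1275.900) = -0.174.

-0.174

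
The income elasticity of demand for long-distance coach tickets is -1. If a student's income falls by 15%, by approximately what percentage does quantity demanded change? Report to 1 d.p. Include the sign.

15.0%

%ΔQ ≈ η × %ΔI = -1 × (-15%) = 15.0%.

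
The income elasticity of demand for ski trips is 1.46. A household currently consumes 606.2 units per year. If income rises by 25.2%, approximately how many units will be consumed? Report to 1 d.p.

%ΔQ ≈ η × %ΔI = 1.46 × 25.2% = 36.792%.
New Q ≈ 606.2 × (1 + 0.36792) = 829.2.

829.2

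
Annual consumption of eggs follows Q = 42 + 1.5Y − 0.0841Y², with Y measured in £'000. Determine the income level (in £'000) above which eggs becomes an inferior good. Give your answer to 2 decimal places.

dQ/dY = 1.5 − 0.1682Y.
The good is inferior where dQ/dY < 0. Setting dQ/dY = 0 gives Y = 1.5 / 0.1682 = 8.92.

8.92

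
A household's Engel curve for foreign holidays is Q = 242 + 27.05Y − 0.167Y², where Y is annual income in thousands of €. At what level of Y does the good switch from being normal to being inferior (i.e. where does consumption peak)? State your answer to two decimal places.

80.99

dQ/dY = 27.05 − 0.334Y.
The good is inferior where dQ/dY < 0. Setting dQ/dY = 0 gives Y = 27.05 / 0.334 = 80.99.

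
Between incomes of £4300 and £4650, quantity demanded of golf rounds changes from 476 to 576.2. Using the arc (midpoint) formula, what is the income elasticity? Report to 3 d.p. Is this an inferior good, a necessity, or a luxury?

2.435 (luxury)

ΔQ = 576.2 − 476 = 100.2; midpoint Q̄ = (476 + 576.2)/2 = 526.1.
ΔI = 4650 − 4300 = 350; midpoint Ī = (4300 + 4650)/2 = 4475.
η = (ΔQ/Q̄) ÷ (ΔI/Ī) = (100.2/526.1) ÷ (350/4475) = 2.435.
η > 1 ⇒ luxury.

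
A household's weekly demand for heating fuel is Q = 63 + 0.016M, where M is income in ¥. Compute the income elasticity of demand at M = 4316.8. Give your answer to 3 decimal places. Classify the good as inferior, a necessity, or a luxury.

0.523 (necessity)

At M = 4316.8: Q = 132.069.
dQ/dM = 0.016.
η = (dQ/dM)·(M/Q) = 0.016 × (4316.8/132.069) = 0.523.
Since 0 < η < 1, the good is a necessity.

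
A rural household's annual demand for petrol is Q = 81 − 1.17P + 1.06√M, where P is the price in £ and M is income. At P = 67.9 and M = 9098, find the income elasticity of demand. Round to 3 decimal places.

0.492

At P = 67.9, M = 9098: Q = 102.663.
Holding P constant, ∂Q/∂M = 1.06/(2√M) = 0.00555652.
η_M = (∂Q/∂M)·(M/Q) = 0.00555652 × (9098/102.663) = 0.492.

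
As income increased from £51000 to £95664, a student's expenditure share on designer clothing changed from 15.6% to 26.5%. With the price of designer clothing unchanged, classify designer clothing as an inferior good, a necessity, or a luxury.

The budget share rises as income rises, so η > 1.

luxury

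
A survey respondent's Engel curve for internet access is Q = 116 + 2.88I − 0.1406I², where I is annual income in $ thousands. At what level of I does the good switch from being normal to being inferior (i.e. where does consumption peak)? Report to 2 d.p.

dQ/dI = 2.88 − 0.2812I.
The good is inferior where dQ/dI < 0. Setting dQ/dI = 0 gives I = 2.88 / 0.2812 = 10.24.

10.24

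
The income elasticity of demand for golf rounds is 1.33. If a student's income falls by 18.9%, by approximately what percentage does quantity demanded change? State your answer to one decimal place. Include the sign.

-25.1%

%ΔQ ≈ η × %ΔI = 1.33 × (-18.9%) = -25.1%.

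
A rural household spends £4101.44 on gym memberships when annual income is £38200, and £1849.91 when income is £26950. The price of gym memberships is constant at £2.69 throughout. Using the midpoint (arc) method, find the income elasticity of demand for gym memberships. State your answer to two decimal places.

With a constant price, Q₁ = 4101.44/2.69 = 1524.699 and Q₂ = 1849.91/2.69 = 687.699 (equivalently, work directly with expenditure since P cancels).
Midpoint %ΔQ = (1849.91 − 4101.44)/2975.68 = -0.75665; midpoint %ΔI = (26950 − 38200)/32575 = -0.34536.
η = -0.75665 / -0.34536 = 2.19.

2.19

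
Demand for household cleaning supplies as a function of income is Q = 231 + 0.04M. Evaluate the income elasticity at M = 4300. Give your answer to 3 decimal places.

At M = 4300: Q = 403.000.
dQ/dM = 0.04.
η = (dQ/dM)·(M/Q) = 0.04 × (4300/403.000) = 0.427.

0.427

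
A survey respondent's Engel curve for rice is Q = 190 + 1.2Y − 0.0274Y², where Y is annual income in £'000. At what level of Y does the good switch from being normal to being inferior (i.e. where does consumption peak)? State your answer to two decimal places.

21.90

dQ/dY = 1.2 − 0.0548Y.
The good is inferior where dQ/dY < 0. Setting dQ/dY = 0 gives Y = 1.2 / 0.0548 = 21.90.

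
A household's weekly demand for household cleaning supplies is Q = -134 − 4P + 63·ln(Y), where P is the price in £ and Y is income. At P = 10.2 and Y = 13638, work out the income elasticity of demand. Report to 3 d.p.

0.148

At P = 10.2, Y = 13638: Q = 424.999.
Holding P constant, ∂Q/∂Y = 63/Y = 0.00461945.
η_Y = (∂Q/∂Y)·(Y/Q) = 0.00461945 × (13638/424.999) = 0.148.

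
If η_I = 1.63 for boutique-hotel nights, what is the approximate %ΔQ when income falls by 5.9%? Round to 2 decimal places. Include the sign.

%ΔQ ≈ η × %ΔI = 1.63 × (-5.9%) = -9.62%.

-9.62%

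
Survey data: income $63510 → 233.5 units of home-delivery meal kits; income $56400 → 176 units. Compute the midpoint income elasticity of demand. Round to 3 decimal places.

ΔQ = 176 − 233.5 = -57.5; midpoint Q̄ = (233.5 + 176)/2 = 204.75.
ΔI = 56400 − 63510 = -7110; midpoint Ī = (63510 + 56400)/2 = 59955.
η = (ΔQ/Q̄) ÷ (ΔI/Ī) = (-57.5/204.75) ÷ (-7110/59955) = 2.368.

2.368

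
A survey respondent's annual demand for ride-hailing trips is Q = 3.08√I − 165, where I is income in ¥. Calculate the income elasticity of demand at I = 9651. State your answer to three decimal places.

At I = 9651: Q = 137.578.
dQ/dI = 3.08/(2√I) = 0.015676 at this income.
η = (dQ/dI)·(I/Q) = 0.015676 × (9651/137.578) = 1.100.

1.100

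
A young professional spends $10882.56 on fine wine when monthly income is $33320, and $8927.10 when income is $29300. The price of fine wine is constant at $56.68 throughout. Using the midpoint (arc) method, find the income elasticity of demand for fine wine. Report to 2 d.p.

1.54

With a constant price, Q₁ = 10882.56/56.68 = 192.000 and Q₂ = 8927.10/56.68 = 157.500 (equivalently, work directly with expenditure since P cancels).
Midpoint %ΔQ = (8927.10 − 10882.56)/9904.83 = -0.19742; midpoint %ΔI = (29300 − 33320)/31310 = -0.12839.
η = -0.19742 / -0.12839 = 1.54.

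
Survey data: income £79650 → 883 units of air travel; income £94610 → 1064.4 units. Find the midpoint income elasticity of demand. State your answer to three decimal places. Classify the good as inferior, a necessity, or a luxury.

ΔQ = 1064.4 − 883 = 181.4; midpoint Q̄ = (883 + 1064.4)/2 = 973.7.
ΔI = 94610 − 79650 = 14960; midpoint Ī = (79650 + 94610)/2 = 87130.
η = (ΔQ/Q̄) ÷ (ΔI/Ī) = (181.4/973.7) ÷ (14960/87130) = 1.085.
η > 1 ⇒ luxury.

1.085 (luxury)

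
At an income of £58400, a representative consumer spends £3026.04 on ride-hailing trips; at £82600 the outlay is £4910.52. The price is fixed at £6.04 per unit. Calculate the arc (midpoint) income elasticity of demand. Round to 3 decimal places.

With a constant price, Q₁ = 3026.04/6.04 = 501.000 and Q₂ = 4910.52/6.04 = 813.000 (equivalently, work directly with expenditure since P cancels).
Midpoint %ΔQ = (4910.52 − 3026.04)/3968.28 = 0.47489; midpoint %ΔI = (82600 − 58400)/70500 = 0.34326.
η = 0.47489 / 0.34326 = 1.383.

1.383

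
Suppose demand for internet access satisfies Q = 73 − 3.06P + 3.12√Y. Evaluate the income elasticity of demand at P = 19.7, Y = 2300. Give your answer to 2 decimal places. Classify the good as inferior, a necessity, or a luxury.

0.46 (necessity)

At P = 19.7, Y = 2300: Q = 162.348.
Holding P constant, ∂Q/∂Y = 3.12/(2√Y) = 0.0325282.
η_Y = (∂Q/∂Y)·(Y/Q) = 0.0325282 × (2300/162.348) = 0.46.
Since 0 < η < 1, this is a necessity.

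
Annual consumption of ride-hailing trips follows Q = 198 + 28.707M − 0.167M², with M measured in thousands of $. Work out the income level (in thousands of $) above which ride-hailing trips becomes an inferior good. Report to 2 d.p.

dQ/dM = 28.707 − 0.334M.
The good is inferior where dQ/dM < 0. Setting dQ/dM = 0 gives M = 28.707 / 0.334 = 85.95.

85.95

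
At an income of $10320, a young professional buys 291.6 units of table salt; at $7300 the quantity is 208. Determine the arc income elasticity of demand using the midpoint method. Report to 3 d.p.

0.976

ΔQ = 208 − 291.6 = -83.6; midpoint Q̄ = (291.6 + 208)/2 = 249.8.
ΔI = 7300 − 10320 = -3020; midpoint Ī = (10320 + 7300)/2 = 8810.
η = (ΔQ/Q̄) ÷ (ΔI/Ī) = (-83.6/249.8) ÷ (-3020/8810) = 0.976.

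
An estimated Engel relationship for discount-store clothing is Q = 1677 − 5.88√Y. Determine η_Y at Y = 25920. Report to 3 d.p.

-0.648

At Y = 25920: Q = 730.338.
dQ/dY = -5.88/(2√Y) = -0.0182612 at this income.
η = (dQ/dY)·(Y/Q) = -0.0182612 × (25920/730.338) = -0.648.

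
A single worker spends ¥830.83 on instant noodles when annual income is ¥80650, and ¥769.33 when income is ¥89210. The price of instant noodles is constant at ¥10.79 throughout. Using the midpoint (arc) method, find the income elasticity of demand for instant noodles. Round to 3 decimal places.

With a constant price, Q₁ = 830.83/10.79 = 77.000 and Q₂ = 769.33/10.79 = 71.300 (equivalently, work directly with expenditure since P cancels).
Midpoint %ΔQ = (769.33 − 830.83)/800.08 = -0.07687; midpoint %ΔI = (89210 − 80650)/84930 = 0.10079.
η = -0.07687 / 0.10079 = -0.763.

-0.763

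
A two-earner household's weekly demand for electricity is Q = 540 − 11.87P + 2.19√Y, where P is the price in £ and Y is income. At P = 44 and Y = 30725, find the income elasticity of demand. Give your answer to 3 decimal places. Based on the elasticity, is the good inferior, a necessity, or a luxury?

0.478 (necessity)

At P = 44, Y = 30725: Q = 401.595.
Holding P constant, ∂Q/∂Y = 2.19/(2√Y) = 0.00624695.
η_Y = (∂Q/∂Y)·(Y/Q) = 0.00624695 × (30725/401.595) = 0.478.
Since 0 < η < 1, this is a necessity.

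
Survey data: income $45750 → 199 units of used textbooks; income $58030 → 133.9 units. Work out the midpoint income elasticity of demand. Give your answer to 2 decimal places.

ΔQ = 133.9 − 199 = -65.1; midpoint Q̄ = (199 + 133.9)/2 = 166.45.
ΔI = 58030 − 45750 = 12280; midpoint Ī = (45750 + 58030)/2 = 51890.
η = (ΔQ/Q̄) ÷ (ΔI/Ī) = (-65.1/166.45) ÷ (12280/51890) = -1.65.

-1.65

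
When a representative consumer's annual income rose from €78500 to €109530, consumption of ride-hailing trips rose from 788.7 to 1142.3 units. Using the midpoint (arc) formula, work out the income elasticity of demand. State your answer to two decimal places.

1.11

ΔQ = 1142.3 − 788.7 = 353.6; midpoint Q̄ = (788.7 + 1142.3)/2 = 965.5.
ΔI = 109530 − 78500 = 31030; midpoint Ī = (78500 + 109530)/2 = 94015.
η = (ΔQ/Q̄) ÷ (ΔI/Ī) = (353.6/965.5) ÷ (31030/94015) = 1.11.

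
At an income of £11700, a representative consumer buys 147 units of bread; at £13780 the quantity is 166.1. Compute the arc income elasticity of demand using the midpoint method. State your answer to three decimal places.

ΔQ = 166.1 − 147 = 19.1; midpoint Q̄ = (147 + 166.1)/2 = 156.55.
ΔI = 13780 − 11700 = 2080; midpoint Ī = (11700 + 13780)/2 = 12740.
η = (ΔQ/Q̄) ÷ (ΔI/Ī) = (19.1/156.55) ÷ (2080/12740) = 0.747.

0.747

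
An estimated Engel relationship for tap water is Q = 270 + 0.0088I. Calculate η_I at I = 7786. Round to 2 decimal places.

0.20

At I = 7786: Q = 338.517.
dQ/dI = 0.0088.
η = (dQ/dI)·(I/Q) = 0.0088 × (7786/338.517) = 0.20.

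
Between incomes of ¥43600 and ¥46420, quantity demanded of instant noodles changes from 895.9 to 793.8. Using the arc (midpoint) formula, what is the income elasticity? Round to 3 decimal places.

ΔQ = 793.8 − 895.9 = -102.1; midpoint Q̄ = (895.9 + 793.8)/2 = 844.85.
ΔI = 46420 − 43600 = 2820; midpoint Ī = (43600 + 46420)/2 = 45010.
η = (ΔQ/Q̄) ÷ (ΔI/Ī) = (-102.1/844.85) ÷ (2820/45010) = -1.929.

-1.929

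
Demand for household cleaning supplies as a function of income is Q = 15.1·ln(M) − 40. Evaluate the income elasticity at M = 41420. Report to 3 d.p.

At M = 41420: Q = 120.536.
dQ/dM = 15.1/M = 0.000364558 at this income.
η = (dQ/dM)·(M/Q) = 0.000364558 × (41420/120.536) = 0.125.

0.125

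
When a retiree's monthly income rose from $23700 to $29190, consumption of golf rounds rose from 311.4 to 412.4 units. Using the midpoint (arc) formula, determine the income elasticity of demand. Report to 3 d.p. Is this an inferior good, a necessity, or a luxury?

ΔQ = 412.4 − 311.4 = 101; midpoint Q̄ = (311.4 + 412.4)/2 = 361.9.
ΔI = 29190 − 23700 = 5490; midpoint Ī = (23700 + 29190)/2 = 26445.
η = (ΔQ/Q̄) ÷ (ΔI/Ī) = (101/361.9) ÷ (5490/26445) = 1.344.
η > 1 ⇒ luxury.

1.344 (luxury)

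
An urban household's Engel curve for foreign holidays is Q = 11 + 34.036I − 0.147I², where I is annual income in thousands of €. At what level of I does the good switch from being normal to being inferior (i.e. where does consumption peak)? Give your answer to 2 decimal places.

115.77

dQ/dI = 34.036 − 0.294I.
The good is inferior where dQ/dI < 0. Setting dQ/dI = 0 gives I = 34.036 / 0.294 = 115.77.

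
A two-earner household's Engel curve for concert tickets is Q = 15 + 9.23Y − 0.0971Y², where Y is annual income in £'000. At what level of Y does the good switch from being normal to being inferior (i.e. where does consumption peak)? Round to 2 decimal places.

47.53

dQ/dY = 9.23 − 0.1942Y.
The good is inferior where dQ/dY < 0. Setting dQ/dY = 0 gives Y = 9.23 / 0.1942 = 47.53.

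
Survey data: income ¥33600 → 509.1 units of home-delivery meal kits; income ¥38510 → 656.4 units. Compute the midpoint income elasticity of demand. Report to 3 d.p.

ΔQ = 656.4 − 509.1 = 147.3; midpoint Q̄ = (509.1 + 656.4)/2 = 582.75.
ΔI = 38510 − 33600 = 4910; midpoint Ī = (33600 + 38510)/2 = 36055.
η = (ΔQ/Q̄) ÷ (ΔI/Ī) = (147.3/582.75) ÷ (4910/36055) = 1.856.

1.856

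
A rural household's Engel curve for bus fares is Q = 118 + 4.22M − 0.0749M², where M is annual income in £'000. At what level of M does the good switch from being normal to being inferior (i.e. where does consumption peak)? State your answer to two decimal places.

dQ/dM = 4.22 − 0.1498M.
The good is inferior where dQ/dM < 0. Setting dQ/dM = 0 gives M = 4.22 / 0.1498 = 28.17.

28.17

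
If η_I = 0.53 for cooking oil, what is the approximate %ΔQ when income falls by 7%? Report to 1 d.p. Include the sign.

-3.7%

%ΔQ ≈ η × %ΔI = 0.53 × (-7%) = -3.7%.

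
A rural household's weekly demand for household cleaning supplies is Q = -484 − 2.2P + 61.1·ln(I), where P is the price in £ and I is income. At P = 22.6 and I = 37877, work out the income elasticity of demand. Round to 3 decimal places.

0.553

At P = 22.6, I = 37877: Q = 110.402.
Holding P constant, ∂Q/∂I = 61.1/I = 0.00161312.
η_I = (∂Q/∂I)·(I/Q) = 0.00161312 × (37877/110.402) = 0.553.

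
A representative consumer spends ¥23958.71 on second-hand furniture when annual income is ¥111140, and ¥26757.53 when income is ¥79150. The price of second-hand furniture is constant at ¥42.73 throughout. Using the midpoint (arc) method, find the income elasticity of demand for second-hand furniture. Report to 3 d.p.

-0.328

With a constant price, Q₁ = 23958.71/42.73 = 560.700 and Q₂ = 26757.53/42.73 = 626.200 (equivalently, work directly with expenditure since P cancels).
Midpoint %ΔQ = (26757.53 − 23958.71)/25358.12 = 0.11037; midpoint %ΔI = (79150 − 111140)/95145 = -0.33622.
η = 0.11037 / -0.33622 = -0.328.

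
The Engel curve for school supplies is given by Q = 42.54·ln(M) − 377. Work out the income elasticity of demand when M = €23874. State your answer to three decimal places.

0.821

At M = 23874: Q = 51.826.
dQ/dM = 42.54/M = 0.00178185 at this income.
η = (dQ/dM)·(M/Q) = 0.00178185 × (23874/51.826) = 0.821.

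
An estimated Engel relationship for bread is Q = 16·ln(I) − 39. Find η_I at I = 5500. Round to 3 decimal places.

0.162

At I = 5500: Q = 98.800.
dQ/dI = 16/I = 0.00290909 at this income.
η = (dQ/dI)·(I/Q) = 0.00290909 × (5500/98.800) = 0.162.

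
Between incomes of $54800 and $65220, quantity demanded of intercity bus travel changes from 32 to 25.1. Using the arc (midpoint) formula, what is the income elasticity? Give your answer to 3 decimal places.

-1.392

ΔQ = 25.1 − 32 = -6.9; midpoint Q̄ = (32 + 25.1)/2 = 28.55.
ΔI = 65220 − 54800 = 10420; midpoint Ī = (54800 + 65220)/2 = 60010.
η = (ΔQ/Q̄) ÷ (ΔI/Ī) = (-6.9/28.55) ÷ (10420/60010) = -1.392.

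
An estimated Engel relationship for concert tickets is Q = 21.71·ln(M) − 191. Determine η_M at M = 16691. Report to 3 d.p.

At M = 16691: Q = 20.078.
dQ/dM = 21.71/M = 0.0013007 at this income.
η = (dQ/dM)·(M/Q) = 0.0013007 × (16691/20.078) = 1.081.

1.081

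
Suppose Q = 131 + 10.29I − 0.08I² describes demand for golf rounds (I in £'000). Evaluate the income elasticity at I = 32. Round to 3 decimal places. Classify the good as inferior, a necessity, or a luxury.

0.437 (necessity)

At I = 32: Q = 378.3600.
dQ/dI = 10.29 − 0.16I = 5.17000.
η = (dQ/dI)·(I/Q) = 5.17000 × (32/378.3600) = 0.437.
0 < η < 1 ⇒ necessity.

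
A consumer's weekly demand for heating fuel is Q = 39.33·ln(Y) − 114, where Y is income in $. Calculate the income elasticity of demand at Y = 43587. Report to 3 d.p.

0.128

At Y = 43587: Q = 306.143.
dQ/dY = 39.33/Y = 0.000902333 at this income.
η = (dQ/dY)·(Y/Q) = 0.000902333 × (43587/306.143) = 0.128.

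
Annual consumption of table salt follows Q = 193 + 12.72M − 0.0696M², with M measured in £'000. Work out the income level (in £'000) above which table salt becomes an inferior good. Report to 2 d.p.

dQ/dM = 12.72 − 0.1392M.
The good is inferior where dQ/dM < 0. Setting dQ/dM = 0 gives M = 12.72 / 0.1392 = 91.38.

91.38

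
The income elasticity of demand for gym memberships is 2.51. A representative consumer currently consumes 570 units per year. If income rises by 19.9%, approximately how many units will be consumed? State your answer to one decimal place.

854.7

%ΔQ ≈ η × %ΔI = 2.51 × 19.9% = 49.949%.
New Q ≈ 570 × (1 + 0.49949) = 854.7.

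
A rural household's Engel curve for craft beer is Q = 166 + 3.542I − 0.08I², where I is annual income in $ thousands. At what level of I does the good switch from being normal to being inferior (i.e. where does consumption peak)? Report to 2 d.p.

dQ/dI = 3.542 − 0.16I.
The good is inferior where dQ/dI < 0. Setting dQ/dI = 0 gives I = 3.542 / 0.16 = 22.14.

22.14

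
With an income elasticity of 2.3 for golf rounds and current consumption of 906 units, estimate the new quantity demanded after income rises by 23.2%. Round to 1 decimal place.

1389.4

%ΔQ ≈ η × %ΔI = 2.3 × 23.2% = 53.36%.
New Q ≈ 906 × (1 + 0.5336) = 1389.4.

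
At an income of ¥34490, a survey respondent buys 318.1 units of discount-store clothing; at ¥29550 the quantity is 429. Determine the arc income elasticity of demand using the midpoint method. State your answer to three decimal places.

-1.924

ΔQ = 429 − 318.1 = 110.9; midpoint Q̄ = (318.1 + 429)/2 = 373.55.
ΔI = 29550 − 34490 = -4940; midpoint Ī = (34490 + 29550)/2 = 32020.
η = (ΔQ/Q̄) ÷ (ΔI/Ī) = (110.9/373.55) ÷ (-4940/32020) = -1.924.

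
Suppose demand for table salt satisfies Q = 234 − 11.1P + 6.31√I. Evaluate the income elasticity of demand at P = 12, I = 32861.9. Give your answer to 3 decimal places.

0.460

At P = 12, I = 32861.9: Q = 1244.667.
Holding P constant, ∂Q/∂I = 6.31/(2√I) = 0.0174042.
η_I = (∂Q/∂I)·(I/Q) = 0.0174042 × (32861.9/1244.667) = 0.460.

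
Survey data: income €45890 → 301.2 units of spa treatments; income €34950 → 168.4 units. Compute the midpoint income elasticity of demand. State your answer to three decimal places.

ΔQ = 168.4 − 301.2 = -132.8; midpoint Q̄ = (301.2 + 168.4)/2 = 234.8.
ΔI = 34950 − 45890 = -10940; midpoint Ī = (45890 + 34950)/2 = 40420.
η = (ΔQ/Q̄) ÷ (ΔI/Ī) = (-132.8/234.8) ÷ (-10940/40420) = 2.090.

2.090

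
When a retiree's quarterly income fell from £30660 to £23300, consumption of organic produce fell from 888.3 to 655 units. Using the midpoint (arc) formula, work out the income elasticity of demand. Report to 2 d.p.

1.11

ΔQ = 655 − 888.3 = -233.3; midpoint Q̄ = (888.3 + 655)/2 = 771.65.
ΔI = 23300 − 30660 = -7360; midpoint Ī = (30660 + 23300)/2 = 26980.
η = (ΔQ/Q̄) ÷ (ΔI/Ī) = (-233.3/771.65) ÷ (-7360/26980) = 1.11.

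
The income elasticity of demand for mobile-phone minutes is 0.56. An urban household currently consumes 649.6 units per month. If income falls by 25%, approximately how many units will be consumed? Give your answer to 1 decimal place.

%ΔQ ≈ η × %ΔI = 0.56 × (-25%) = -14%.
New Q ≈ 649.6 × (1 − 0.14) = 558.7.

558.7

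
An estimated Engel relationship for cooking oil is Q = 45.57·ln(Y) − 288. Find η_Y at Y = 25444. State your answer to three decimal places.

0.261

At Y = 25444: Q = 174.273.
dQ/dY = 45.57/Y = 0.00179099 at this income.
η = (dQ/dY)·(Y/Q) = 0.00179099 × (25444/174.273) = 0.261.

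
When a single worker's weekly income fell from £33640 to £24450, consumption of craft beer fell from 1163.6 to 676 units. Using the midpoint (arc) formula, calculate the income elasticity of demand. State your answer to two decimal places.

ΔQ = 676 − 1163.6 = -487.6; midpoint Q̄ = (1163.6 + 676)/2 = 919.8.
ΔI = 24450 − 33640 = -9190; midpoint Ī = (33640 + 24450)/2 = 29045.
η = (ΔQ/Q̄) ÷ (ΔI/Ī) = (-487.6/919.8) ÷ (-9190/29045) = 1.68.

1.68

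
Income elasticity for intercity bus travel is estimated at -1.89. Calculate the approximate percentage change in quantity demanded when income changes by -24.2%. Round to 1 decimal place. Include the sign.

%ΔQ ≈ η × %ΔI = -1.89 × (-24.2%) = 45.7%.

45.7%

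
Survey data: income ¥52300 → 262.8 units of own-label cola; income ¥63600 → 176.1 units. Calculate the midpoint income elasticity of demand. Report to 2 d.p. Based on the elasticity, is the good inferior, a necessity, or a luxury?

ΔQ = 176.1 − 262.8 = -86.7; midpoint Q̄ = (262.8 + 176.1)/2 = 219.45.
ΔI = 63600 − 52300 = 11300; midpoint Ī = (52300 + 63600)/2 = 57950.
η = (ΔQ/Q̄) ÷ (ΔI/Ī) = (-86.7/219.45) ÷ (11300/57950) = -2.03.
η < 0 ⇒ inferior good.

-2.03 (inferior good)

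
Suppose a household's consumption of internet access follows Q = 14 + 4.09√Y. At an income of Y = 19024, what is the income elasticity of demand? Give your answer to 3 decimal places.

0.488

At Y = 19024: Q = 578.124.
dQ/dY = 4.09/(2√Y) = 0.0148266 at this income.
η = (dQ/dY)·(Y/Q) = 0.0148266 × (19024/578.124) = 0.488.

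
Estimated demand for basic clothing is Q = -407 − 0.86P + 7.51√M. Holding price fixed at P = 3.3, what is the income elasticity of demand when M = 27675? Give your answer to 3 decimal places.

0.744

At P = 3.3, M = 27675: Q = 839.511.
Holding P constant, ∂Q/∂M = 7.51/(2√M) = 0.0225718.
η_M = (∂Q/∂M)·(M/Q) = 0.0225718 × (27675/839.511) = 0.744.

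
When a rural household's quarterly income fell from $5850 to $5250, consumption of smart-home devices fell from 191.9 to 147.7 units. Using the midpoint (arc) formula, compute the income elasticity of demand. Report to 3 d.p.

2.408

ΔQ = 147.7 − 191.9 = -44.2; midpoint Q̄ = (191.9 + 147.7)/2 = 169.8.
ΔI = 5250 − 5850 = -600; midpoint Ī = (5850 + 5250)/2 = 5550.
η = (ΔQ/Q̄) ÷ (ΔI/Ī) = (-44.2/169.8) ÷ (-600/5550) = 2.408.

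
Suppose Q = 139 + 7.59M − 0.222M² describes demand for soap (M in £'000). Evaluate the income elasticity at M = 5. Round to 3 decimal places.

0.157

At M = 5: Q = 171.4000.
dQ/dM = 7.59 − 0.444M = 5.37000.
η = (dQ/dM)·(M/Q) = 5.37000 × (5/171.4000) = 0.157.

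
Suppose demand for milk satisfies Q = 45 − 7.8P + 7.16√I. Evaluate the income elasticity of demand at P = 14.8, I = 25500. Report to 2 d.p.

At P = 14.8, I = 25500: Q = 1072.920.
Holding P constant, ∂Q/∂I = 7.16/(2√I) = 0.0224188.
η_I = (∂Q/∂I)·(I/Q) = 0.0224188 × (25500/1072.920) = 0.53.

0.53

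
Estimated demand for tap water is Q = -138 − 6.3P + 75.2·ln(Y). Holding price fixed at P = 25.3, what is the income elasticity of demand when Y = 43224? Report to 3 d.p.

At P = 25.3, Y = 43224: Q = 505.306.
Holding P constant, ∂Q/∂Y = 75.2/Y = 0.00173977.
η_Y = (∂Q/∂Y)·(Y/Q) = 0.00173977 × (43224/505.306) = 0.149.

0.149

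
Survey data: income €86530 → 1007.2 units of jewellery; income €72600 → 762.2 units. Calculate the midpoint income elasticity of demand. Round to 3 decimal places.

1.582

ΔQ = 762.2 − 1007.2 = -245; midpoint Q̄ = (1007.2 + 762.2)/2 = 884.7.
ΔI = 72600 − 86530 = -13930; midpoint Ī = (86530 + 72600)/2 = 79565.
η = (ΔQ/Q̄) ÷ (ΔI/Ī) = (-245/884.7) ÷ (-13930/79565) = 1.582.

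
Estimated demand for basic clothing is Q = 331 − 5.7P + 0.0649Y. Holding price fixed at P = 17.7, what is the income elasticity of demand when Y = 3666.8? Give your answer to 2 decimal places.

0.51

At P = 17.7, Y = 3666.8: Q = 468.085.
Holding P constant, ∂Q/∂Y = 0.0649.
η_Y = (∂Q/∂Y)·(Y/Q) = 0.0649 × (3666.8/468.085) = 0.51.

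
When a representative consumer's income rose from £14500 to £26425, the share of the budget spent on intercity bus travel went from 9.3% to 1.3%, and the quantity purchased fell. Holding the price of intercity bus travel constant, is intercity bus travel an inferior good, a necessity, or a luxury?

inferior good

Quantity demanded falls as income rises, so η < 0.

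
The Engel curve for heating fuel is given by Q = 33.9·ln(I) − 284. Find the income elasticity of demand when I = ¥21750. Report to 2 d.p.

At I = 21750: Q = 54.572.
dQ/dI = 33.9/I = 0.00155862 at this income.
η = (dQ/dI)·(I/Q) = 0.00155862 × (21750/54.572) = 0.62.

0.62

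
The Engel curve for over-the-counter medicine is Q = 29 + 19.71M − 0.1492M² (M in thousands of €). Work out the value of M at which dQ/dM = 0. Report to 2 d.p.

66.05

dQ/dM = 19.71 − 0.2984M.
The good is inferior where dQ/dM < 0. Setting dQ/dM = 0 gives M = 19.71 / 0.2984 = 66.05.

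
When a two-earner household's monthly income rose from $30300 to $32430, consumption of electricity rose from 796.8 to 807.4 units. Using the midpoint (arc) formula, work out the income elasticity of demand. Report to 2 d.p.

ΔQ = 807.4 − 796.8 = 10.6; midpoint Q̄ = (796.8 + 807.4)/2 = 802.1.
ΔI = 32430 − 30300 = 2130; midpoint Ī = (30300 + 32430)/2 = 31365.
η = (ΔQ/Q̄) ÷ (ΔI/Ī) = (10.6/802.1) ÷ (2130/31365) = 0.19.

0.19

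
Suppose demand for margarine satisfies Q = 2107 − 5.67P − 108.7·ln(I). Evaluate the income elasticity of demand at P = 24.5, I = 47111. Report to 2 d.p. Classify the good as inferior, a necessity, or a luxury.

At P = 24.5, I = 47111: Q = 798.445.
Holding P constant, ∂Q/∂I = -108.7/I = -0.00230732.
η_I = (∂Q/∂I)·(I/Q) = -0.00230732 × (47111/798.445) = -0.14.
Since η < 0, this is an inferior good.

-0.14 (inferior good)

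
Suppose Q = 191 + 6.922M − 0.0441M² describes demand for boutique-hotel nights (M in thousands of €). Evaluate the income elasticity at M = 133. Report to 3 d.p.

-1.929

At M = 133: Q = 331.5411.
dQ/dM = 6.922 − 0.0882M = -4.80860.
η = (dQ/dM)·(M/Q) = -4.80860 × (133/331.5411) = -1.929.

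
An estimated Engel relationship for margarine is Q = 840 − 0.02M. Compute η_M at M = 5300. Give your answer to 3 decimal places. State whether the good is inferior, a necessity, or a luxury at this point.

At M = 5300: Q = 734.000.
dQ/dM = −0.02.
η = (dQ/dM)·(M/Q) = -0.02 × (5300/734.000) = -0.144.
Since η < 0, the good is an inferior good.

-0.144 (inferior good)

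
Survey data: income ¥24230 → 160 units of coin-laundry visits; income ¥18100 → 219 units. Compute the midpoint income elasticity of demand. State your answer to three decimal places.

-1.075

ΔQ = 219 − 160 = 59; midpoint Q̄ = (160 + 219)/2 = 189.5.
ΔI = 18100 − 24230 = -6130; midpoint Ī = (24230 + 18100)/2 = 21165.
η = (ΔQ/Q̄) ÷ (ΔI/Ī) = (59/189.5) ÷ (-6130/21165) = -1.075.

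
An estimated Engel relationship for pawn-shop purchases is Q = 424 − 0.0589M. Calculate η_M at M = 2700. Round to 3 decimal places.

-0.600

At M = 2700: Q = 264.970.
dQ/dM = −0.0589.
η = (dQ/dM)·(M/Q) = -0.0589 × (2700/264.970) = -0.600.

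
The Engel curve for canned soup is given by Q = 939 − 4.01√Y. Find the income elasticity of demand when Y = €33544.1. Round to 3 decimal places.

-1.795

At Y = 33544.1: Q = 204.567.
dQ/dY = -4.01/(2√Y) = -0.0109473 at this income.
η = (dQ/dY)·(Y/Q) = -0.0109473 × (33544.1/204.567) = -1.795.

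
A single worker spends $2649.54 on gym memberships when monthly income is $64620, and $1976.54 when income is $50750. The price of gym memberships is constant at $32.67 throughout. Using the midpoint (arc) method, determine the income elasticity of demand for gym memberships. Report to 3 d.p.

1.210

With a constant price, Q₁ = 2649.54/32.67 = 81.100 and Q₂ = 1976.54/32.67 = 60.500 (equivalently, work directly with expenditure since P cancels).
Midpoint %ΔQ = (1976.54 − 2649.54)/2313.04 = -0.29096; midpoint %ΔI = (50750 − 64620)/57685 = -0.24044.
η = -0.29096 / -0.24044 = 1.210.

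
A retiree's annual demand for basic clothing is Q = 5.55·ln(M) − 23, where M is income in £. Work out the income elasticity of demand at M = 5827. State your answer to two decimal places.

At M = 5827: Q = 25.120.
dQ/dM = 5.55/M = 0.000952463 at this income.
η = (dQ/dM)·(M/Q) = 0.000952463 × (5827/25.120) = 0.22.

0.22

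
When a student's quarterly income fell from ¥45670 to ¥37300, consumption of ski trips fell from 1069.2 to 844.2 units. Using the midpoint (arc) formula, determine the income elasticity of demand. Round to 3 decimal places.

ΔQ = 844.2 − 1069.2 = -225; midpoint Q̄ = (1069.2 + 844.2)/2 = 956.7.
ΔI = 37300 − 45670 = -8370; midpoint Ī = (45670 + 37300)/2 = 41485.
η = (ΔQ/Q̄) ÷ (ΔI/Ī) = (-225/956.7) ÷ (-8370/41485) = 1.166.

1.166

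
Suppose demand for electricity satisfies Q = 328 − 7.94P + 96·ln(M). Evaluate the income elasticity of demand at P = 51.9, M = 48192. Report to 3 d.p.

At P = 51.9, M = 48192: Q = 951.077.
Holding P constant, ∂Q/∂M = 96/M = 0.00199203.
η_M = (∂Q/∂M)·(M/Q) = 0.00199203 × (48192/951.077) = 0.101.

0.101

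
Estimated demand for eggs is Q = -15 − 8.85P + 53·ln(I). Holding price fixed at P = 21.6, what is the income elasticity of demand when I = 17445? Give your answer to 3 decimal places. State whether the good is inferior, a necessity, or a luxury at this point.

At P = 21.6, I = 17445: Q = 311.481.
Holding P constant, ∂Q/∂I = 53/I = 0.00303812.
η_I = (∂Q/∂I)·(I/Q) = 0.00303812 × (17445/311.481) = 0.170.
Since 0 < η < 1, this is a necessity.

0.170 (necessity)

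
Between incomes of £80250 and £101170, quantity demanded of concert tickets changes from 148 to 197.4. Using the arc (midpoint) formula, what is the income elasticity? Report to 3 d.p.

ΔQ = 197.4 − 148 = 49.4; midpoint Q̄ = (148 + 197.4)/2 = 172.7.
ΔI = 101170 − 80250 = 20920; midpoint Ī = (80250 + 101170)/2 = 90710.
η = (ΔQ/Q̄) ÷ (ΔI/Ī) = (49.4/172.7) ÷ (20920/90710) = 1.240.

1.240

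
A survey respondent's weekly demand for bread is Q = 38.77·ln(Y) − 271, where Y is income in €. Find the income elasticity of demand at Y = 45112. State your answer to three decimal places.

At Y = 45112: Q = 144.494.
dQ/dY = 38.77/Y = 0.000859417 at this income.
η = (dQ/dY)·(Y/Q) = 0.000859417 × (45112/144.494) = 0.268.

0.268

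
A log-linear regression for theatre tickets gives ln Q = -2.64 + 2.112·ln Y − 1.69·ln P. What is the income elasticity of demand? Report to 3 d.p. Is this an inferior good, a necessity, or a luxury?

2.112 (luxury)

In a log-linear demand, the coefficient on ln Y is the income elasticity.
So η = 2.112.
η > 1 ⇒ luxury.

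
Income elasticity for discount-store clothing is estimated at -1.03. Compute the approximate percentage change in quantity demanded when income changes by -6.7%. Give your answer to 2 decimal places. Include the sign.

%ΔQ ≈ η × %ΔI = -1.03 × (-6.7%) = 6.90%.

6.90%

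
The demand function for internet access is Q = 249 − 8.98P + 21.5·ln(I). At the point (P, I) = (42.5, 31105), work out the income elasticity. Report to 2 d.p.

0.24

At P = 42.5, I = 31105: Q = 89.770.
Holding P constant, ∂Q/∂I = 21.5/I = 0.000691207.
η_I = (∂Q/∂I)·(I/Q) = 0.000691207 × (31105/89.770) = 0.24.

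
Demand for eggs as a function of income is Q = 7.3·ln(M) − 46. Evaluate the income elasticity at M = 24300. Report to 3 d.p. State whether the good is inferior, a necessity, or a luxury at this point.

At M = 24300: Q = 27.717.
dQ/dM = 7.3/M = 0.000300412 at this income.
η = (dQ/dM)·(M/Q) = 0.000300412 × (24300/27.717) = 0.263.
Since 0 < η < 1, the good is a necessity.

0.263 (necessity)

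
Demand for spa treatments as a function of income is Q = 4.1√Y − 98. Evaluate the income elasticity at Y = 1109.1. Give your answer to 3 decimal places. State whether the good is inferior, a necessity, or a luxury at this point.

1.771 (luxury)

At Y = 1109.1: Q = 38.543.
dQ/dY = 4.1/(2√Y) = 0.0615557 at this income.
η = (dQ/dY)·(Y/Q) = 0.0615557 × (1109.1/38.543) = 1.771.
Since η > 1, the good is a luxury.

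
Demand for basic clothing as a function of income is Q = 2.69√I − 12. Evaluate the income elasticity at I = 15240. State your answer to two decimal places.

0.52

At I = 15240: Q = 320.082.
dQ/dI = 2.69/(2√I) = 0.0108951 at this income.
η = (dQ/dI)·(I/Q) = 0.0108951 × (15240/320.082) = 0.52.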